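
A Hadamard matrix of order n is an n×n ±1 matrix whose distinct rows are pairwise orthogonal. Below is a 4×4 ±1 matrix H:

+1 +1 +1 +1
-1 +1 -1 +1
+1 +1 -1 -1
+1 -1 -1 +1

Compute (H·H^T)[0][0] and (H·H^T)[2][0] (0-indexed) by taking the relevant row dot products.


Row 0 of H: [1, 1, 1, 1].
Row 2 of H: [1, 1, -1, -1].
(H·H^T)[0][0] = Σ_j H[0][j]·H[0][j] = (1)² + (1)² + (1)² + (1)² = 1 + 1 + 1 + 1 = 4.
(H·H^T)[2][0] = Σ_j H[2][j]·H[0][j] = (1)·(1) + (1)·(1) + (-1)·(1) + (-1)·(1) = 1 + 1 + -1 + -1 = 0.
So rows 2 and 0 are orthogonal; the diagonal entry equals n = 4.

(0,0) entry = 4; (2,0) entry = 0.


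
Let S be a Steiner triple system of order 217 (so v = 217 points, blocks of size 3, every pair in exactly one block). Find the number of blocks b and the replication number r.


An STS(v) is a 2-(v, 3, 1) BIBD: block size k = 3, λ = 1.
Replication: r(k − 1) = λ(v − 1) ⇒ r·2 = 217 − 1 = 216 ⇒ r = 108.
Block count: b = v(v − 1)/6 = 217·216/6 = 46872/6 = 7812.

r = 108, b = 7812.


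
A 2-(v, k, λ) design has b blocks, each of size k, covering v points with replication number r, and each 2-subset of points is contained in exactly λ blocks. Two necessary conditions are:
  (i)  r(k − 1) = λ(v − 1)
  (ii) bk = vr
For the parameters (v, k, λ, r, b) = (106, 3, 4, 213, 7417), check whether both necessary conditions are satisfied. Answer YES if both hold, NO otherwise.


Condition (i): r(k − 1) = 213·2 = 426; λ(v − 1) = 4·105 = 420. Match? NO.
Condition (ii): bk = 7417·3 = 22251; vr = 106·213 = 22578. Match? NO.
Both conditions hold? NO.

NO


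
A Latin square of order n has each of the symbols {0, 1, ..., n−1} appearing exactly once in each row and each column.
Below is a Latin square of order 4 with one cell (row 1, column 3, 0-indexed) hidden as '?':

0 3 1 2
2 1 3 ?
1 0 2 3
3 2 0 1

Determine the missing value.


Row 1 contains symbols [1, 2, 3] — missing [0].
Column 3 contains symbols [1, 2, 3] — missing [0].
The missing symbol must appear in both missing sets; intersection = [0].
Therefore the hidden value is 0.

Missing value = 0.


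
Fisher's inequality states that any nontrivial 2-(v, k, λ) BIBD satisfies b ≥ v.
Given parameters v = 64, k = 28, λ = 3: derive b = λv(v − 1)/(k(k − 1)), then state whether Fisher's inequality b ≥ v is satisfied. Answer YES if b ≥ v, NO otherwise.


b = λv(v − 1)/(k(k − 1)) = 3·64·63/(28·27) = 12096/756 = 16.
Compare with v = 64: b < v, so Fisher's inequality fails.

NO


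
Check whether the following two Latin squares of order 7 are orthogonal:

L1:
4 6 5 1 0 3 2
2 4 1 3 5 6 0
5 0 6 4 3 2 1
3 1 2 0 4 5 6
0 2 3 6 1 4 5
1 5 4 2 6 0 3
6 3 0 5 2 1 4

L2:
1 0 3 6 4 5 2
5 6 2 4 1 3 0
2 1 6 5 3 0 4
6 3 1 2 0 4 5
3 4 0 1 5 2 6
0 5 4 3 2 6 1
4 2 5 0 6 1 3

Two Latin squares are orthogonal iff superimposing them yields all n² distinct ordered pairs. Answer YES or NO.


Form the n² = 49 superimposed pairs (L1[i][j], L2[i][j]), row by row (rows and columns indexed from 0):
row 0: (4,1) (6,0) (5,3) (1,6) (0,4) (3,5) (2,2)
row 1: (2,5) (4,6) (1,2) (3,4) (5,1) (6,3) (0,0)
row 2: (5,2) (0,1) (6,6) (4,5) (3,3) (2,0) (1,4)
row 3: (3,6) (1,3) (2,1) (0,2) (4,0) (5,4) (6,5)
row 4: (0,3) (2,4) (3,0) (6,1) (1,5) (4,2) (5,6)
row 5: (1,0) (5,5) (4,4) (2,3) (6,2) (0,6) (3,1)
row 6: (6,4) (3,2) (0,5) (5,0) (2,6) (1,1) (4,3)
Orthogonality requires all 49 pairs distinct.
Check by first coordinate: for each symbol s of L1, list the L2 entries in the n cells where L1 = s; they must all differ.
  L1 = 0: L2 entries (in reading order) 4, 0, 1, 2, 3, 6, 5 — all 7 distinct ✓
  L1 = 1: L2 entries (in reading order) 6, 2, 4, 3, 5, 0, 1 — all 7 distinct ✓
  L1 = 2: L2 entries (in reading order) 2, 5, 0, 1, 4, 3, 6 — all 7 distinct ✓
  L1 = 3: L2 entries (in reading order) 5, 4, 3, 6, 0, 1, 2 — all 7 distinct ✓
  L1 = 4: L2 entries (in reading order) 1, 6, 5, 0, 2, 4, 3 — all 7 distinct ✓
  L1 = 5: L2 entries (in reading order) 3, 1, 2, 4, 6, 5, 0 — all 7 distinct ✓
  L1 = 6: L2 entries (in reading order) 0, 3, 6, 5, 1, 2, 4 — all 7 distinct ✓
Every symbol of L1 meets every symbol of L2 exactly once, so all 49 pairs are distinct (49 of 49).
Conclusion: YES.

YES


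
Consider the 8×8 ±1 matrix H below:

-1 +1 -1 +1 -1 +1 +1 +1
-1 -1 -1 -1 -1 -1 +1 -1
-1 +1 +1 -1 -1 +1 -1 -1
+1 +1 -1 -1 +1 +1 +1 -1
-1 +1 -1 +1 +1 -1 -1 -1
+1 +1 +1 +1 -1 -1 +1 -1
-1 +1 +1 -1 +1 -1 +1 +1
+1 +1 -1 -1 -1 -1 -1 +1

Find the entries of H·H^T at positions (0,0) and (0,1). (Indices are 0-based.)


Row 0 of H: [-1, 1, -1, 1, -1, 1, 1, 1].
Row 1 of H: [-1, -1, -1, -1, -1, -1, 1, -1].
(H·H^T)[0][0] = Σ_j H[0][j]·H[0][j] = (-1)² + (1)² + (-1)² + (1)² + (-1)² + (1)² + (1)² + (1)² = 1 + 1 + 1 + 1 + 1 + 1 + 1 + 1 = 8.
(H·H^T)[0][1] = Σ_j H[0][j]·H[1][j] = (-1)·(-1) + (1)·(-1) + (-1)·(-1) + (1)·(-1) + (-1)·(-1) + (1)·(-1) + (1)·(1) + (1)·(-1) = 1 + -1 + 1 + -1 + 1 + -1 + 1 + -1 = 0.
So rows 0 and 1 are orthogonal; the diagonal entry equals n = 8.

(0,0) entry = 8; (0,1) entry = 0.


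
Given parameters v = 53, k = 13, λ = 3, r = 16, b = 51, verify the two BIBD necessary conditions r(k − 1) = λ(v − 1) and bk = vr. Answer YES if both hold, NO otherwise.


Condition (i): r(k − 1) = 16·12 = 192; λ(v − 1) = 3·52 = 156. Match? NO.
Condition (ii): bk = 51·13 = 663; vr = 53·16 = 848. Match? NO.
Both conditions hold? NO.

NO


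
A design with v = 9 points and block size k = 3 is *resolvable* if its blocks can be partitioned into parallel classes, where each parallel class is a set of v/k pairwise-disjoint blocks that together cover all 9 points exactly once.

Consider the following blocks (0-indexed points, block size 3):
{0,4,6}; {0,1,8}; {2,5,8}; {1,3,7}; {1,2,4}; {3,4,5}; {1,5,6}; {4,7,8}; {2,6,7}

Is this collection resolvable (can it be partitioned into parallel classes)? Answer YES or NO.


v = 9, block size k = 3, number of blocks = 9.
For resolvability, blocks must partition into parallel classes of size v/k = 3.
Total blocks must therefore be a multiple of 3: 9 = 3·3 + 0 ⇒ divisible ✓.
Consider block {1,2,4}. It intersects every other block in the collection, so no parallel class of size 3 can contain it.
Since every block must belong to some parallel class in a resolution, the collection cannot be partitioned into parallel classes.
Resolvable? NO.

NO


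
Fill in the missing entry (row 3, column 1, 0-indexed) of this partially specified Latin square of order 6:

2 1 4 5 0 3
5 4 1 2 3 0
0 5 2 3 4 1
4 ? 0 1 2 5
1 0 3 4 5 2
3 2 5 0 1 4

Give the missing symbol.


Row 3 contains symbols [0, 1, 2, 4, 5] — missing [3].
Column 1 contains symbols [0, 1, 2, 4, 5] — missing [3].
The missing symbol must appear in both missing sets; intersection = [3].
Therefore the hidden value is 3.

Missing value = 3.


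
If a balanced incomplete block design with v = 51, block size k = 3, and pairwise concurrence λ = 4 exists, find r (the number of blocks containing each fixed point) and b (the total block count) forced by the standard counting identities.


Any 2-(v, k, λ) BIBD satisfies two necessary conditions:
  (i)  Each point sits in r blocks, and counting incidences through any fixed point gives r(k − 1) = λ(v − 1), so r = λ(v − 1)/(k − 1).
  (ii) Total incidences bk = vr, so b = vr/k.
Step 1: r = λ(v − 1)/(k − 1) = 4·(51 − 1)/(3 − 1) = 4·50/2 = 200/2 = 100.
Step 2: b = vr/k = 51·100/3 = 5100/3 = 1700.
Check integrality: r = 100 ∈ Z ✓, b = 1700 ∈ Z ✓.
(These identities are necessary conditions: they determine r and b for any design with these parameters, but do not by themselves prove that one exists.)

r = 100, b = 1700.


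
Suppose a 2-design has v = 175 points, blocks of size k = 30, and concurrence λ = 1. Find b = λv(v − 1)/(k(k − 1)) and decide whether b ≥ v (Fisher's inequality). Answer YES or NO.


b = λv(v − 1)/(k(k − 1)) = 1·175·174/(30·29) = 30450/870 = 35.
Compare with v = 175: b < v, so Fisher's inequality fails.

NO


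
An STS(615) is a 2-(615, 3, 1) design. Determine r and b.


An STS(v) is a 2-(v, 3, 1) BIBD: block size k = 3, λ = 1.
Replication: r(k − 1) = λ(v − 1) ⇒ r·2 = 615 − 1 = 614 ⇒ r = 307.
Block count: bk = vr ⇒ b·3 = 615·307 = 188805 ⇒ b = 62935.
(Check via b = v(v − 1)/6 = 615·614/6 = 377610/6 = 62935.)

r = 307, b = 62935.


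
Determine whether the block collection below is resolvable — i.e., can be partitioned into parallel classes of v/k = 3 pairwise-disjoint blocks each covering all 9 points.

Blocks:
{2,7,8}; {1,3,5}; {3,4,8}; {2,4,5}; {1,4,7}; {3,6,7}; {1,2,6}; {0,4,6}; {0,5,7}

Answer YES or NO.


v = 9, block size k = 3, number of blocks = 9.
For resolvability, blocks must partition into parallel classes of size v/k = 3.
Total blocks must therefore be a multiple of 3: 9 = 3·3 + 0 ⇒ divisible ✓.
Consider block {2,4,5}. The only other block(s) in the collection disjoint from it are {3,6,7} — just 1 block(s). Any parallel class containing {2,4,5} would need 2 other blocks each disjoint from it, so no parallel class of size 3 can contain {2,4,5}.
Since every block must belong to some parallel class in a resolution, the collection cannot be partitioned into parallel classes.
Resolvable? NO.

NO


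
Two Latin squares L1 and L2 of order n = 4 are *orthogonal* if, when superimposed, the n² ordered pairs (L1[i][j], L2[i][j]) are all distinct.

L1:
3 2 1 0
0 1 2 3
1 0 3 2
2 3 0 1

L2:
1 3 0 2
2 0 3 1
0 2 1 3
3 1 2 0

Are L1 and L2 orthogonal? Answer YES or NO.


Form the n² = 16 superimposed pairs (L1[i][j], L2[i][j]), row by row (rows and columns indexed from 0):
row 0: (3,1) (2,3) (1,0) (0,2)
row 1: (0,2) (1,0) (2,3) (3,1)
row 2: (1,0) (0,2) (3,1) (2,3)
row 3: (2,3) (3,1) (0,2) (1,0)
Orthogonality requires all 16 pairs distinct.
But the pair (0,2) repeats: cell (0,3) has L1 = 0, L2 = 2, and cell (1,0) has L1 = 0, L2 = 2.
A repeated pair means some other pair never occurs (only 4 distinct pairs out of 16), so the squares are not orthogonal.
Conclusion: NO.

NO


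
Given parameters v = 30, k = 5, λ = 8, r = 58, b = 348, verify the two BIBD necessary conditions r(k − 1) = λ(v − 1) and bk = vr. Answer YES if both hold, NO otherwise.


Condition (i): r(k − 1) = 58·4 = 232; λ(v − 1) = 8·29 = 232. Match? YES.
Condition (ii): bk = 348·5 = 1740; vr = 30·58 = 1740. Match? YES.
Both conditions hold? YES.

YES


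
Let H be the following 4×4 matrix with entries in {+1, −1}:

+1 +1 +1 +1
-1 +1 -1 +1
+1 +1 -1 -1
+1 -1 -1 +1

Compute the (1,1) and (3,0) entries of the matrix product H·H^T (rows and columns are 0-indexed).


Row 0 of H: [1, 1, 1, 1].
Row 1 of H: [-1, 1, -1, 1].
Row 3 of H: [1, -1, -1, 1].
(H·H^T)[1][1] = Σ_j H[1][j]·H[1][j] = (-1)² + (1)² + (-1)² + (1)² = 1 + 1 + 1 + 1 = 4.
(H·H^T)[3][0] = Σ_j H[3][j]·H[0][j] = (1)·(1) + (-1)·(1) + (-1)·(1) + (1)·(1) = 1 + -1 + -1 + 1 = 0.
So rows 3 and 0 are orthogonal; the diagonal entry equals n = 4.

(1,1) entry = 4; (3,0) entry = 0.


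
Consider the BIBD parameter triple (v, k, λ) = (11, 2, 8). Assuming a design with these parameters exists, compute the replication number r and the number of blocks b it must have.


Any 2-(v, k, λ) BIBD satisfies two necessary conditions:
  (i)  Each point sits in r blocks, and counting incidences through any fixed point gives r(k − 1) = λ(v − 1), so r = λ(v − 1)/(k − 1).
  (ii) Total incidences bk = vr, so b = vr/k.
Step 1: r = λ(v − 1)/(k − 1) = 8·(11 − 1)/(2 − 1) = 8·10/1 = 80/1 = 80.
Step 2: b = vr/k = 11·80/2 = 880/2 = 440.
Check integrality: r = 80 ∈ Z ✓, b = 440 ∈ Z ✓.
(These identities are necessary conditions: they determine r and b for any design with these parameters, but do not by themselves prove that one exists.)

r = 80, b = 440.


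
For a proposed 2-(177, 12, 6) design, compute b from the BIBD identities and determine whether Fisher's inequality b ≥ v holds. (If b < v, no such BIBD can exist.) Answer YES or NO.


b = λv(v − 1)/(k(k − 1)) = 6·177·176/(12·11) = 186912/132 = 1416.
Compare with v = 177: b ≥ v, so Fisher's inequality holds.

YES


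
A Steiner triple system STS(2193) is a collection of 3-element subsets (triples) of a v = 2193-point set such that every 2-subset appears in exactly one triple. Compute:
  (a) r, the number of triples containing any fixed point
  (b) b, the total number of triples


An STS(v) is a 2-(v, 3, 1) BIBD: block size k = 3, λ = 1.
Replication: r(k − 1) = λ(v − 1) ⇒ r·2 = 2193 − 1 = 2192 ⇒ r = 1096.
Block count: bk = vr ⇒ b·3 = 2193·1096 = 2403528 ⇒ b = 801176.

r = 1096, b = 801176.


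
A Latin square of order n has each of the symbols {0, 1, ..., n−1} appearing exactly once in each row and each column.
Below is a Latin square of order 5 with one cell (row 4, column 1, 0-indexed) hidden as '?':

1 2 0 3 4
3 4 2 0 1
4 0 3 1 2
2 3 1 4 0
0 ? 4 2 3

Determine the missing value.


Row 4 contains symbols [0, 2, 3, 4] — missing [1].
Column 1 contains symbols [0, 2, 3, 4] — missing [1].
The missing symbol must appear in both missing sets; intersection = [1].
Therefore the hidden value is 1.

Missing value = 1.


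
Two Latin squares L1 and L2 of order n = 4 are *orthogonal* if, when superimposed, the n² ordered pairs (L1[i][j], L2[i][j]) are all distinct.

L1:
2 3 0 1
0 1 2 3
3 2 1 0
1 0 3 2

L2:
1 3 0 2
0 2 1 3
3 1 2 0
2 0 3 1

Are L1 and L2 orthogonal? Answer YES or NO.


Form the n² = 16 superimposed pairs (L1[i][j], L2[i][j]), row by row (rows and columns indexed from 0):
row 0: (2,1) (3,3) (0,0) (1,2)
row 1: (0,0) (1,2) (2,1) (3,3)
row 2: (3,3) (2,1) (1,2) (0,0)
row 3: (1,2) (0,0) (3,3) (2,1)
Orthogonality requires all 16 pairs distinct.
But the pair (0,0) repeats: cell (0,2) has L1 = 0, L2 = 0, and cell (1,0) has L1 = 0, L2 = 0.
A repeated pair means some other pair never occurs (only 4 distinct pairs out of 16), so the squares are not orthogonal.
Conclusion: NO.

NO


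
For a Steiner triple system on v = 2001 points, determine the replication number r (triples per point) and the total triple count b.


An STS(v) is a 2-(v, 3, 1) BIBD: block size k = 3, λ = 1.
Replication: r(k − 1) = λ(v − 1) ⇒ r·2 = 2001 − 1 = 2000 ⇒ r = 1000.
Block count: b = v(v − 1)/6 = 2001·2000/6 = 4002000/6 = 667000.
(Check via bk = vr: 667000·3 = 2001000 = 2001·1000 = 2001000 ✓.)

r = 1000, b = 667000.


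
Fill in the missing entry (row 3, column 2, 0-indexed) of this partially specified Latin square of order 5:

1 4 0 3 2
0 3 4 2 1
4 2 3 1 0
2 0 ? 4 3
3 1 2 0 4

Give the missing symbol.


Row 3 contains symbols [0, 2, 3, 4] — missing [1].
Column 2 contains symbols [0, 2, 3, 4] — missing [1].
The missing symbol must appear in both missing sets; intersection = [1].
Therefore the hidden value is 1.

Missing value = 1.


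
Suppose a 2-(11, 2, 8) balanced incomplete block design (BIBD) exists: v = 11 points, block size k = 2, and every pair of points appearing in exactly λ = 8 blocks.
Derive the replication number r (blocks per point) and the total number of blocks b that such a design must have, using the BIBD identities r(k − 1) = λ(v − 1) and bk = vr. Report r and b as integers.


Any 2-(v, k, λ) BIBD satisfies two necessary conditions:
  (i)  Each point sits in r blocks, and counting incidences through any fixed point gives r(k − 1) = λ(v − 1), so r = λ(v − 1)/(k − 1).
  (ii) Total incidences bk = vr, so b = vr/k.
Step 1: r = λ(v − 1)/(k − 1) = 8·(11 − 1)/(2 − 1) = 8·10/1 = 80/1 = 80.
Step 2: b = vr/k = 11·80/2 = 880/2 = 440.
Check integrality: r = 80 ∈ Z ✓, b = 440 ∈ Z ✓.
(These identities are necessary conditions: they determine r and b for any design with these parameters, but do not by themselves prove that one exists.)

r = 80, b = 440.


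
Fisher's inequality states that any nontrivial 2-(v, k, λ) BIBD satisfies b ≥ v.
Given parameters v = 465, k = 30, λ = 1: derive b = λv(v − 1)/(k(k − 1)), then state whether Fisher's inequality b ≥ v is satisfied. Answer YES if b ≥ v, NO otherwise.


b = λv(v − 1)/(k(k − 1)) = 1·465·464/(30·29) = 215760/870 = 248.
Compare with v = 465: b < v, so Fisher's inequality fails.

NO


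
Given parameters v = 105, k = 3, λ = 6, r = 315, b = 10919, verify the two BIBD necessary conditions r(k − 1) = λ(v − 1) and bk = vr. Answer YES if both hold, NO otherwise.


Condition (i): r(k − 1) = 315·2 = 630; λ(v − 1) = 6·104 = 624. Match? NO.
Condition (ii): bk = 10919·3 = 32757; vr = 105·315 = 33075. Match? NO.
Both conditions hold? NO.

NO


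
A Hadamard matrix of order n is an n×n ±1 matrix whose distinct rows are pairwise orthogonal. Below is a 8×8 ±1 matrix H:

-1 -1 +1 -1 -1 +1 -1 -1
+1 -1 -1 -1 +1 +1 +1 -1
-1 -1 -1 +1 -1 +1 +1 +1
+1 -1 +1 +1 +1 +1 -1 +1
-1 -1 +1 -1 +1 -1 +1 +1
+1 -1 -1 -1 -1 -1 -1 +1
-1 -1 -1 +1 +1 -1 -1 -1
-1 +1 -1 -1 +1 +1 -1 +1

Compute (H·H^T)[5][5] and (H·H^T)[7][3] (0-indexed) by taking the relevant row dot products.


Row 3 of H: [1, -1, 1, 1, 1, 1, -1, 1].
Row 5 of H: [1, -1, -1, -1, -1, -1, -1, 1].
Row 7 of H: [-1, 1, -1, -1, 1, 1, -1, 1].
(H·H^T)[5][5] = Σ_j H[5][j]·H[5][j] = (1)² + (-1)² + (-1)² + (-1)² + (-1)² + (-1)² + (-1)² + (1)² = 1 + 1 + 1 + 1 + 1 + 1 + 1 + 1 = 8.
(H·H^T)[7][3] = Σ_j H[7][j]·H[3][j] = (-1)·(1) + (1)·(-1) + (-1)·(1) + (-1)·(1) + (1)·(1) + (1)·(1) + (-1)·(-1) + (1)·(1) = -1 + -1 + -1 + -1 + 1 + 1 + 1 + 1 = 0.
So rows 7 and 3 are orthogonal; the diagonal entry equals n = 8.

(5,5) entry = 8; (7,3) entry = 0.


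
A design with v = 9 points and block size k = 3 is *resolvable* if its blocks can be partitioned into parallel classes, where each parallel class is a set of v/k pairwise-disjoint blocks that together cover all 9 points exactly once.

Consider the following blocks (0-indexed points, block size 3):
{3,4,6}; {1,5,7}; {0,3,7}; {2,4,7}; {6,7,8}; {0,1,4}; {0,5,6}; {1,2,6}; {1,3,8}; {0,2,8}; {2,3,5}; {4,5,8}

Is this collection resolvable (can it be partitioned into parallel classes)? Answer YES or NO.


v = 9, block size k = 3, number of blocks = 12.
For resolvability, blocks must partition into parallel classes of size v/k = 3.
Total blocks must therefore be a multiple of 3: 12 = 3·4 + 0 ⇒ divisible ✓.
Greedy packing gives 4 candidate class(es). Each should be a full parallel class (size 3, covers all 9 points).
  Class 1 (3 blocks): {3,4,6}; {1,5,7}; {0,2,8}. Points covered: [0, 1, 2, 3, 4, 5, 6, 7, 8].
  Class 2 (3 blocks): {0,3,7}; {1,2,6}; {4,5,8}. Points covered: [0, 1, 2, 3, 4, 5, 6, 7, 8].
  Class 3 (3 blocks): {2,4,7}; {0,5,6}; {1,3,8}. Points covered: [0, 1, 2, 3, 4, 5, 6, 7, 8].
  Class 4 (3 blocks): {6,7,8}; {0,1,4}; {2,3,5}. Points covered: [0, 1, 2, 3, 4, 5, 6, 7, 8].
All classes full (size 3)? YES. All classes cover every point? YES.
Resolvable? YES.

YES


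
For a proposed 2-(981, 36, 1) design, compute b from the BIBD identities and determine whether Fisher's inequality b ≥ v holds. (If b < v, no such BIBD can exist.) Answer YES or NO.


r = λ(v − 1)/(k − 1) = 1·980/35 = 28.
b = vr/k = 981·28/36 = 763.
Fisher's inequality: b ≥ v ⇔ 763 ≥ 981? NO.

NO


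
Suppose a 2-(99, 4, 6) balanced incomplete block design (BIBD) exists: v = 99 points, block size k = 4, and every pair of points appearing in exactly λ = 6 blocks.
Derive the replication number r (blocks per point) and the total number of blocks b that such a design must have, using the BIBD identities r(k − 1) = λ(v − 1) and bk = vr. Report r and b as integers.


Any 2-(v, k, λ) BIBD satisfies two necessary conditions:
  (i)  Each point sits in r blocks, and counting incidences through any fixed point gives r(k − 1) = λ(v − 1), so r = λ(v − 1)/(k − 1).
  (ii) Total incidences bk = vr, so b = vr/k.
Step 1: r = λ(v − 1)/(k − 1) = 6·(99 − 1)/(4 − 1) = 6·98/3 = 588/3 = 196.
Step 2: b = vr/k = 99·196/4 = 19404/4 = 4851.
Check integrality: r = 196 ∈ Z ✓, b = 4851 ∈ Z ✓.
(These identities are necessary conditions: they determine r and b for any design with these parameters, but do not by themselves prove that one exists.)

r = 196, b = 4851.


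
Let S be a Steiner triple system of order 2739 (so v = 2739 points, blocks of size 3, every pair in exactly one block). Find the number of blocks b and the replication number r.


An STS(v) is a 2-(v, 3, 1) BIBD: block size k = 3, λ = 1.
Replication: r(k − 1) = λ(v − 1) ⇒ r·2 = 2739 − 1 = 2738 ⇒ r = 1369.
Block count: bk = vr ⇒ b·3 = 2739·1369 = 3749691 ⇒ b = 1249897.
(Check via b = v(v − 1)/6 = 2739·2738/6 = 7499382/6 = 1249897.)

r = 1369, b = 1249897.


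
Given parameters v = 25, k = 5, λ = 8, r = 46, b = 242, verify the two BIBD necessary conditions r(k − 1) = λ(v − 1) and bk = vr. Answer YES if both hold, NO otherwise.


Condition (i): r(k − 1) = 46·4 = 184; λ(v − 1) = 8·24 = 192. Match? NO.
Condition (ii): bk = 242·5 = 1210; vr = 25·46 = 1150. Match? NO.
Both conditions hold? NO.

NO


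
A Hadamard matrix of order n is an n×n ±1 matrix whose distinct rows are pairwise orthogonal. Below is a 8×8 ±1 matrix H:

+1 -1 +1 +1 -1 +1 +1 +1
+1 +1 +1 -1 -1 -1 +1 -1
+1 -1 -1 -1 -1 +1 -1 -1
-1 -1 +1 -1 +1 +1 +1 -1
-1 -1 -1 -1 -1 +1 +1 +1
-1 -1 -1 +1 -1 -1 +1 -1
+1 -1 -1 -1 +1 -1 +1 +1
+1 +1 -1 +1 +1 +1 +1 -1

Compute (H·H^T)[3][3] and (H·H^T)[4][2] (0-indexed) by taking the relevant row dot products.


Row 2 of H: [1, -1, -1, -1, -1, 1, -1, -1].
Row 3 of H: [-1, -1, 1, -1, 1, 1, 1, -1].
Row 4 of H: [-1, -1, -1, -1, -1, 1, 1, 1].
(H·H^T)[3][3] = Σ_j H[3][j]·H[3][j] = (-1)² + (-1)² + (1)² + (-1)² + (1)² + (1)² + (1)² + (-1)² = 1 + 1 + 1 + 1 + 1 + 1 + 1 + 1 = 8.
(H·H^T)[4][2] = Σ_j H[4][j]·H[2][j] = (-1)·(1) + (-1)·(-1) + (-1)·(-1) + (-1)·(-1) + (-1)·(-1) + (1)·(1) + (1)·(-1) + (1)·(-1) = -1 + 1 + 1 + 1 + 1 + 1 + -1 + -1 = 2.
Rows 4 and 2 are not orthogonal (dot product = 2 ≠ 0), so H is not a Hadamard matrix.

(3,3) entry = 8; (4,2) entry = 2.


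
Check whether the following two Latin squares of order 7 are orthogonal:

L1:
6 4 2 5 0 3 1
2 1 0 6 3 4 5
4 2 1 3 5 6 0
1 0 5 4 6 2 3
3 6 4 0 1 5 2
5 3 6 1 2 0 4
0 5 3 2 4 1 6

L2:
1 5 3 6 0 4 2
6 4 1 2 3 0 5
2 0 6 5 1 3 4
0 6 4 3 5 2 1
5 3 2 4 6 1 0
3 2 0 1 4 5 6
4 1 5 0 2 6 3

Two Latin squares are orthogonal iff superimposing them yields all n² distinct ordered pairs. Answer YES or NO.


Form the n² = 49 superimposed pairs (L1[i][j], L2[i][j]), row by row (rows and columns indexed from 0):
row 0: (6,1) (4,5) (2,3) (5,6) (0,0) (3,4) (1,2)
row 1: (2,6) (1,4) (0,1) (6,2) (3,3) (4,0) (5,5)
row 2: (4,2) (2,0) (1,6) (3,5) (5,1) (6,3) (0,4)
row 3: (1,0) (0,6) (5,4) (4,3) (6,5) (2,2) (3,1)
row 4: (3,5) (6,3) (4,2) (0,4) (1,6) (5,1) (2,0)
row 5: (5,3) (3,2) (6,0) (1,1) (2,4) (0,5) (4,6)
row 6: (0,4) (5,1) (3,5) (2,0) (4,2) (1,6) (6,3)
Orthogonality requires all 49 pairs distinct.
But the pair (3,5) repeats: cell (2,3) has L1 = 3, L2 = 5, and cell (4,0) has L1 = 3, L2 = 5.
A repeated pair means some other pair never occurs (only 35 distinct pairs out of 49), so the squares are not orthogonal.
Conclusion: NO.

NO


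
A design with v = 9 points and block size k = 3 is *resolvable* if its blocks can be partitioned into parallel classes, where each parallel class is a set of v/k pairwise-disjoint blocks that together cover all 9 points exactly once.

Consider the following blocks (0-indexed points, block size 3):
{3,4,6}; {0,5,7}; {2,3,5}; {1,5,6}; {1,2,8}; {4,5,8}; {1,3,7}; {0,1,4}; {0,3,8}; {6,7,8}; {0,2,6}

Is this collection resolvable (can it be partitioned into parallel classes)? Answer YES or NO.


v = 9, block size k = 3, number of blocks = 11.
For resolvability, blocks must partition into parallel classes of size v/k = 3.
Total blocks must therefore be a multiple of 3: 11 = 3·3 + 2 ⇒ not divisible ✗.
Resolvable? NO.

NO


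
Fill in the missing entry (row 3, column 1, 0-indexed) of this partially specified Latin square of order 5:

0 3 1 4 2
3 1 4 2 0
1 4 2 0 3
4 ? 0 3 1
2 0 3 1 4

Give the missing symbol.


Row 3 contains symbols [0, 1, 3, 4] — missing [2].
Column 1 contains symbols [0, 1, 3, 4] — missing [2].
The missing symbol must appear in both missing sets; intersection = [2].
Therefore the hidden value is 2.

Missing value = 2.


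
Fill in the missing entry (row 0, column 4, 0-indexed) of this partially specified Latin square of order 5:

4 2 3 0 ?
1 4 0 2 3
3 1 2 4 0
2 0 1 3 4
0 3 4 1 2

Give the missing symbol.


Row 0 contains symbols [0, 2, 3, 4] — missing [1].
Column 4 contains symbols [0, 2, 3, 4] — missing [1].
The missing symbol must appear in both missing sets; intersection = [1].
Therefore the hidden value is 1.

Missing value = 1.


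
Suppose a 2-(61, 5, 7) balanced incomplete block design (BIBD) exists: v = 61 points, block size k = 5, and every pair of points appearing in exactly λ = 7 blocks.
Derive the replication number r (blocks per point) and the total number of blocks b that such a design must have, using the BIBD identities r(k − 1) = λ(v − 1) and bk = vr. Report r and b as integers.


Any 2-(v, k, λ) BIBD satisfies two necessary conditions:
  (i)  Each point sits in r blocks, and counting incidences through any fixed point gives r(k − 1) = λ(v − 1), so r = λ(v − 1)/(k − 1).
  (ii) Total incidences bk = vr, so b = vr/k.
Step 1: r = λ(v − 1)/(k − 1) = 7·(61 − 1)/(5 − 1) = 7·60/4 = 420/4 = 105.
Step 2: b = vr/k = 61·105/5 = 6405/5 = 1281.
Check integrality: r = 105 ∈ Z ✓, b = 1281 ∈ Z ✓.
(These identities are necessary conditions: they determine r and b for any design with these parameters, but do not by themselves prove that one exists.)

r = 105, b = 1281.


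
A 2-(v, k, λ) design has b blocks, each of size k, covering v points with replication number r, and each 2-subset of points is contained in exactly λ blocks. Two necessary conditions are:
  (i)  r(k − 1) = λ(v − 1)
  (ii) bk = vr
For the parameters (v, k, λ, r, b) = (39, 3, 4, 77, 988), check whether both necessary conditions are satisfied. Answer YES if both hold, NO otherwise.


Condition (i): r(k − 1) = 77·2 = 154; λ(v − 1) = 4·38 = 152. Match? NO.
Condition (ii): bk = 988·3 = 2964; vr = 39·77 = 3003. Match? NO.
Both conditions hold? NO.

NO


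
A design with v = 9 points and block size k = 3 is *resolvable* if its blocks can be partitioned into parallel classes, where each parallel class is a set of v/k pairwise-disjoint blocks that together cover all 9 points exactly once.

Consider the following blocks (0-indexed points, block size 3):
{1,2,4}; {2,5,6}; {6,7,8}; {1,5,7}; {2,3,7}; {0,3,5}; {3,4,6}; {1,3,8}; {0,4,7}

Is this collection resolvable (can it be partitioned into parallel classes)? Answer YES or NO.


v = 9, block size k = 3, number of blocks = 9.
For resolvability, blocks must partition into parallel classes of size v/k = 3.
Total blocks must therefore be a multiple of 3: 9 = 3·3 + 0 ⇒ divisible ✓.
Consider block {1,5,7}. The only other block(s) in the collection disjoint from it are {3,4,6} — just 1 block(s). Any parallel class containing {1,5,7} would need 2 other blocks each disjoint from it, so no parallel class of size 3 can contain {1,5,7}.
Since every block must belong to some parallel class in a resolution, the collection cannot be partitioned into parallel classes.
Resolvable? NO.

NO


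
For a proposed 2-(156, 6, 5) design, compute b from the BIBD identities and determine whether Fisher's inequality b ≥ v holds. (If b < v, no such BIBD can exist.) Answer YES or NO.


b = λv(v − 1)/(k(k − 1)) = 5·156·155/(6·5) = 120900/30 = 4030.
Compare with v = 156: b ≥ v, so Fisher's inequality holds.

YES


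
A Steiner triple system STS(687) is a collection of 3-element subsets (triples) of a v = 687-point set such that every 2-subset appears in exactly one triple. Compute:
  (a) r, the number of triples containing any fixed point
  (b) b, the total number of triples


An STS(v) is a 2-(v, 3, 1) BIBD: block size k = 3, λ = 1.
Replication: r(k − 1) = λ(v − 1) ⇒ r·2 = 687 − 1 = 686 ⇒ r = 343.
Block count: b = v(v − 1)/6 = 687·686/6 = 471282/6 = 78547.
(Check via bk = vr: 78547·3 = 235641 = 687·343 = 235641 ✓.)

r = 343, b = 78547.


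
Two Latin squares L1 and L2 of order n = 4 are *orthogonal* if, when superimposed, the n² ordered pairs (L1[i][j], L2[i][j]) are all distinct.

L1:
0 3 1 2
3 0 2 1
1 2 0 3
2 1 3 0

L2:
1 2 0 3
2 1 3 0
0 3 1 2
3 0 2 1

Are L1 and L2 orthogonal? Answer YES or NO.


Form the n² = 16 superimposed pairs (L1[i][j], L2[i][j]), row by row (rows and columns indexed from 0):
row 0: (0,1) (3,2) (1,0) (2,3)
row 1: (3,2) (0,1) (2,3) (1,0)
row 2: (1,0) (2,3) (0,1) (3,2)
row 3: (2,3) (1,0) (3,2) (0,1)
Orthogonality requires all 16 pairs distinct.
But the pair (3,2) repeats: cell (0,1) has L1 = 3, L2 = 2, and cell (1,0) has L1 = 3, L2 = 2.
A repeated pair means some other pair never occurs (only 4 distinct pairs out of 16), so the squares are not orthogonal.
Conclusion: NO.

NO


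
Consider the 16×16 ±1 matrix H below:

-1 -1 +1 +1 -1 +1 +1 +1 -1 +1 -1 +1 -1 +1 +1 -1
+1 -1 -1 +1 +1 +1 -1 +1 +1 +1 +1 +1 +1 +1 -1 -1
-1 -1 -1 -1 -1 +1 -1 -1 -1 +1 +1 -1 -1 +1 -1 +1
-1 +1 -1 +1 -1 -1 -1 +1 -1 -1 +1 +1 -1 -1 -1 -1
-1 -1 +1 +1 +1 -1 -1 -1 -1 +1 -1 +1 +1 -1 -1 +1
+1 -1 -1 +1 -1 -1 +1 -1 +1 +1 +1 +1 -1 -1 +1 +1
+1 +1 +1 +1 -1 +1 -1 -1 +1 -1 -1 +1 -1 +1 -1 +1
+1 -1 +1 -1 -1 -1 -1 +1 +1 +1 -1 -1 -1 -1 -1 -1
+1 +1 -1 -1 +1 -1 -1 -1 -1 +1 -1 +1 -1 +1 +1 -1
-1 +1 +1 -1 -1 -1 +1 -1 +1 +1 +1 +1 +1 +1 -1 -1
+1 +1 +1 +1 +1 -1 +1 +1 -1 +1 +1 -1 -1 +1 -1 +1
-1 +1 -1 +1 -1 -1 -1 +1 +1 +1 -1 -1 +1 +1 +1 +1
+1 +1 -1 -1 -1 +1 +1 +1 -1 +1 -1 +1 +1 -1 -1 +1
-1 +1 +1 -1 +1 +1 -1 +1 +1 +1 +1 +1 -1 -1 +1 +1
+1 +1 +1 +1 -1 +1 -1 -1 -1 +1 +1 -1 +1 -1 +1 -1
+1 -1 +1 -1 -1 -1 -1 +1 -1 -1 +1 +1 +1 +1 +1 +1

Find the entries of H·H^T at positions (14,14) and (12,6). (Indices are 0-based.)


Row 6 of H: [1, 1, 1, 1, -1, 1, -1, -1, 1, -1, -1, 1, -1, 1, -1, 1].
Row 12 of H: [1, 1, -1, -1, -1, 1, 1, 1, -1, 1, -1, 1, 1, -1, -1, 1].
Row 14 of H: [1, 1, 1, 1, -1, 1, -1, -1, -1, 1, 1, -1, 1, -1, 1, -1].
(H·H^T)[14][14] = Σ_j H[14][j]·H[14][j] = (1)² + (1)² + (1)² + (1)² + (-1)² + (1)² + (-1)² + (-1)² + (-1)² + (1)² + (1)² + (-1)² + (1)² + (-1)² + (1)² + (-1)² = 1 + 1 + 1 + 1 + 1 + 1 + 1 + 1 + 1 + 1 + 1 + 1 + 1 + 1 + 1 + 1 = 16.
(H·H^T)[12][6] = Σ_j H[12][j]·H[6][j] = (1)·(1) + (1)·(1) + (-1)·(1) + (-1)·(1) + (-1)·(-1) + (1)·(1) + (1)·(-1) + (1)·(-1) + (-1)·(1) + (1)·(-1) + (-1)·(-1) + (1)·(1) + (1)·(-1) + (-1)·(1) + (-1)·(-1) + (1)·(1) = 1 + 1 + -1 + -1 + 1 + 1 + -1 + -1 + -1 + -1 + 1 + 1 + -1 + -1 + 1 + 1 = 0.
So rows 12 and 6 are orthogonal; the diagonal entry equals n = 16.

(14,14) entry = 16; (12,6) entry = 0.


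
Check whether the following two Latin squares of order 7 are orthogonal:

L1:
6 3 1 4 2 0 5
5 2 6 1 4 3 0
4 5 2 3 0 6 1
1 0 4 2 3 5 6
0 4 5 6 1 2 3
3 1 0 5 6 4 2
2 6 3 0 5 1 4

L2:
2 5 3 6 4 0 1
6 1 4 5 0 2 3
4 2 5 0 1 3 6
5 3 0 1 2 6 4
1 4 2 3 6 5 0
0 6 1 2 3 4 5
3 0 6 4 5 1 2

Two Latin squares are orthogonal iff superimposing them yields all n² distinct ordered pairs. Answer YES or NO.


Form the n² = 49 superimposed pairs (L1[i][j], L2[i][j]), row by row (rows and columns indexed from 0):
row 0: (6,2) (3,5) (1,3) (4,6) (2,4) (0,0) (5,1)
row 1: (5,6) (2,1) (6,4) (1,5) (4,0) (3,2) (0,3)
row 2: (4,4) (5,2) (2,5) (3,0) (0,1) (6,3) (1,6)
row 3: (1,5) (0,3) (4,0) (2,1) (3,2) (5,6) (6,4)
row 4: (0,1) (4,4) (5,2) (6,3) (1,6) (2,5) (3,0)
row 5: (3,0) (1,6) (0,1) (5,2) (6,3) (4,4) (2,5)
row 6: (2,3) (6,0) (3,6) (0,4) (5,5) (1,1) (4,2)
Orthogonality requires all 49 pairs distinct.
But the pair (1,5) repeats: cell (1,3) has L1 = 1, L2 = 5, and cell (3,0) has L1 = 1, L2 = 5.
A repeated pair means some other pair never occurs (only 28 distinct pairs out of 49), so the squares are not orthogonal.
Conclusion: NO.

NO


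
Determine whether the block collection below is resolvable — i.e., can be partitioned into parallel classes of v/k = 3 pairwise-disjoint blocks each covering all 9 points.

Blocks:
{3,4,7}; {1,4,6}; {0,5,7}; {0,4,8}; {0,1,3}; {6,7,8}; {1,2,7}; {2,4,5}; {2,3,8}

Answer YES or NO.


v = 9, block size k = 3, number of blocks = 9.
For resolvability, blocks must partition into parallel classes of size v/k = 3.
Total blocks must therefore be a multiple of 3: 9 = 3·3 + 0 ⇒ divisible ✓.
Consider block {3,4,7}. It intersects every other block in the collection, so no parallel class of size 3 can contain it.
Since every block must belong to some parallel class in a resolution, the collection cannot be partitioned into parallel classes.
Resolvable? NO.

NO


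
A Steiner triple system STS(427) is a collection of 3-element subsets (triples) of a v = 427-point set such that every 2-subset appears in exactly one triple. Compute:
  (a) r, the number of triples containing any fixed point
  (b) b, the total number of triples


An STS(v) is a 2-(v, 3, 1) BIBD: block size k = 3, λ = 1.
Replication: r(k − 1) = λ(v − 1) ⇒ r·2 = 427 − 1 = 426 ⇒ r = 213.
Block count: bk = vr ⇒ b·3 = 427·213 = 90951 ⇒ b = 30317.

r = 213, b = 30317.


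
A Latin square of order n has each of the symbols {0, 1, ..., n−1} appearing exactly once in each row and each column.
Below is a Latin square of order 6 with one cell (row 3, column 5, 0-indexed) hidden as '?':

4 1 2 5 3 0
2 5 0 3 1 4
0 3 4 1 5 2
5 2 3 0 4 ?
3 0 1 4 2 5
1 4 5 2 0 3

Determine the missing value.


Row 3 contains symbols [0, 2, 3, 4, 5] — missing [1].
Column 5 contains symbols [0, 2, 3, 4, 5] — missing [1].
The missing symbol must appear in both missing sets; intersection = [1].
Therefore the hidden value is 1.

Missing value = 1.


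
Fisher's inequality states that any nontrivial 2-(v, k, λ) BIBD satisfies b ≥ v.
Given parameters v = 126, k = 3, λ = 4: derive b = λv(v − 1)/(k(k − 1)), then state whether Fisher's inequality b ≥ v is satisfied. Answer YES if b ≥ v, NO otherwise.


b = λv(v − 1)/(k(k − 1)) = 4·126·125/(3·2) = 63000/6 = 10500.
Compare with v = 126: b ≥ v, so Fisher's inequality holds.

YES


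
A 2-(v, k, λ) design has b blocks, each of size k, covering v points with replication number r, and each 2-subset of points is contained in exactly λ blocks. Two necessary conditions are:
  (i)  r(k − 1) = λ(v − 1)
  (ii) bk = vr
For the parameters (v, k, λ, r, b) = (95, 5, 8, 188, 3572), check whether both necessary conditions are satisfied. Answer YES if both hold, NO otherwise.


Condition (i): r(k − 1) = 188·4 = 752; λ(v − 1) = 8·94 = 752. Match? YES.
Condition (ii): bk = 3572·5 = 17860; vr = 95·188 = 17860. Match? YES.
Both conditions hold? YES.

YES


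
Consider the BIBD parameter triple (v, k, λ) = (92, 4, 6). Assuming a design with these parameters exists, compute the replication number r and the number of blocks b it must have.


Any 2-(v, k, λ) BIBD satisfies two necessary conditions:
  (i)  Each point sits in r blocks, and counting incidences through any fixed point gives r(k − 1) = λ(v − 1), so r = λ(v − 1)/(k − 1).
  (ii) Total incidences bk = vr, so b = vr/k.
Step 1: r = λ(v − 1)/(k − 1) = 6·(92 − 1)/(4 − 1) = 6·91/3 = 546/3 = 182.
Step 2: b = vr/k = 92·182/4 = 16744/4 = 4186.
Check integrality: r = 182 ∈ Z ✓, b = 4186 ∈ Z ✓.
(These identities are necessary conditions: they determine r and b for any design with these parameters, but do not by themselves prove that one exists.)

r = 182, b = 4186.


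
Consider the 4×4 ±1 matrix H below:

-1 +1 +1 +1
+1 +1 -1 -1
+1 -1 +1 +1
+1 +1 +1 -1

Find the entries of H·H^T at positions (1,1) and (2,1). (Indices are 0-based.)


Row 1 of H: [1, 1, -1, -1].
Row 2 of H: [1, -1, 1, 1].
(H·H^T)[1][1] = Σ_j H[1][j]·H[1][j] = (1)² + (1)² + (-1)² + (-1)² = 1 + 1 + 1 + 1 = 4.
(H·H^T)[2][1] = Σ_j H[2][j]·H[1][j] = (1)·(1) + (-1)·(1) + (1)·(-1) + (1)·(-1) = 1 + -1 + -1 + -1 = -2.
Rows 2 and 1 are not orthogonal (dot product = -2 ≠ 0), so H is not a Hadamard matrix.

(1,1) entry = 4; (2,1) entry = -2.


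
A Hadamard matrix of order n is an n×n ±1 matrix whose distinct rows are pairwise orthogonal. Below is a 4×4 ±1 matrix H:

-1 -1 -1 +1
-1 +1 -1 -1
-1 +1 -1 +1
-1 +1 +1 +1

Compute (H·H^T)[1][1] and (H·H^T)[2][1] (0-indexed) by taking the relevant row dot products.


Row 1 of H: [-1, 1, -1, -1].
Row 2 of H: [-1, 1, -1, 1].
(H·H^T)[1][1] = Σ_j H[1][j]·H[1][j] = (-1)² + (1)² + (-1)² + (-1)² = 1 + 1 + 1 + 1 = 4.
(H·H^T)[2][1] = Σ_j H[2][j]·H[1][j] = (-1)·(-1) + (1)·(1) + (-1)·(-1) + (1)·(-1) = 1 + 1 + 1 + -1 = 2.
Rows 2 and 1 are not orthogonal (dot product = 2 ≠ 0), so H is not a Hadamard matrix.

(1,1) entry = 4; (2,1) entry = 2.


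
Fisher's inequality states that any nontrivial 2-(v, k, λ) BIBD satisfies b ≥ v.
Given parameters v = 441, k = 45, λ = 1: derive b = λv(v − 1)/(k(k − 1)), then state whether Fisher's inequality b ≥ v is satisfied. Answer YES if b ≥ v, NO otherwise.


r = λ(v − 1)/(k − 1) = 1·440/44 = 10.
b = vr/k = 441·10/45 = 98.
Fisher's inequality: b ≥ v ⇔ 98 ≥ 441? NO.

NO


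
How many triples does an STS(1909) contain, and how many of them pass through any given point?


An STS(v) is a 2-(v, 3, 1) BIBD: block size k = 3, λ = 1.
Replication: r(k − 1) = λ(v − 1) ⇒ r·2 = 1909 − 1 = 1908 ⇒ r = 954.
Block count: bk = vr ⇒ b·3 = 1909·954 = 1821186 ⇒ b = 607062.

r = 954, b = 607062.


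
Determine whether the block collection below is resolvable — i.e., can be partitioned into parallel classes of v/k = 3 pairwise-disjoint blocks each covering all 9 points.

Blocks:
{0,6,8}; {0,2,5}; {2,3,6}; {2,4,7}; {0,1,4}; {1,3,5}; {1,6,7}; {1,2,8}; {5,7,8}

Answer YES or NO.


v = 9, block size k = 3, number of blocks = 9.
For resolvability, blocks must partition into parallel classes of size v/k = 3.
Total blocks must therefore be a multiple of 3: 9 = 3·3 + 0 ⇒ divisible ✓.
Consider block {0,2,5}. The only other block(s) in the collection disjoint from it are {1,6,7} — just 1 block(s). Any parallel class containing {0,2,5} would need 2 other blocks each disjoint from it, so no parallel class of size 3 can contain {0,2,5}.
Since every block must belong to some parallel class in a resolution, the collection cannot be partitioned into parallel classes.
Resolvable? NO.

NO


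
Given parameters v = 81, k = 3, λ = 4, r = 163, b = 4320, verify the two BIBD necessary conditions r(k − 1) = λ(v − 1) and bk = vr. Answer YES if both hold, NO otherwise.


Condition (i): r(k − 1) = 163·2 = 326; λ(v − 1) = 4·80 = 320. Match? NO.
Condition (ii): bk = 4320·3 = 12960; vr = 81·163 = 13203. Match? NO.
Both conditions hold? NO.

NO


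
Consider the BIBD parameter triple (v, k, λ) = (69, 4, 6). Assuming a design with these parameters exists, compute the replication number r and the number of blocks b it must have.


Any 2-(v, k, λ) BIBD satisfies two necessary conditions:
  (i)  Each point sits in r blocks, and counting incidences through any fixed point gives r(k − 1) = λ(v − 1), so r = λ(v − 1)/(k − 1).
  (ii) Total incidences bk = vr, so b = vr/k.
Step 1: r = λ(v − 1)/(k − 1) = 6·(69 − 1)/(4 − 1) = 6·68/3 = 408/3 = 136.
Step 2: b = vr/k = 69·136/4 = 9384/4 = 2346.
Check integrality: r = 136 ∈ Z ✓, b = 2346 ∈ Z ✓.
(These identities are necessary conditions: they determine r and b for any design with these parameters, but do not by themselves prove that one exists.)

r = 136, b = 2346.


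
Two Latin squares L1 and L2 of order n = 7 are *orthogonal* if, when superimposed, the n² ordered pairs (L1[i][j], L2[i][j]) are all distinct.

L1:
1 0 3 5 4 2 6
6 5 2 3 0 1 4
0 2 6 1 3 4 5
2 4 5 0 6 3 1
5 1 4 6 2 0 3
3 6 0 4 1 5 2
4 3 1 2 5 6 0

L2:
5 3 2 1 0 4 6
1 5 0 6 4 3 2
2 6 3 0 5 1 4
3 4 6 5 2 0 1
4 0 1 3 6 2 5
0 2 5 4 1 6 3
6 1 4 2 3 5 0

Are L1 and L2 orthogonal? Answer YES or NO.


Form the n² = 49 superimposed pairs (L1[i][j], L2[i][j]), row by row (rows and columns indexed from 0):
row 0: (1,5) (0,3) (3,2) (5,1) (4,0) (2,4) (6,6)
row 1: (6,1) (5,5) (2,0) (3,6) (0,4) (1,3) (4,2)
row 2: (0,2) (2,6) (6,3) (1,0) (3,5) (4,1) (5,4)
row 3: (2,3) (4,4) (5,6) (0,5) (6,2) (3,0) (1,1)
row 4: (5,4) (1,0) (4,1) (6,3) (2,6) (0,2) (3,5)
row 5: (3,0) (6,2) (0,5) (4,4) (1,1) (5,6) (2,3)
row 6: (4,6) (3,1) (1,4) (2,2) (5,3) (6,5) (0,0)
Orthogonality requires all 49 pairs distinct.
But the pair (5,4) repeats: cell (2,6) has L1 = 5, L2 = 4, and cell (4,0) has L1 = 5, L2 = 4.
A repeated pair means some other pair never occurs (only 35 distinct pairs out of 49), so the squares are not orthogonal.
Conclusion: NO.

NO
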